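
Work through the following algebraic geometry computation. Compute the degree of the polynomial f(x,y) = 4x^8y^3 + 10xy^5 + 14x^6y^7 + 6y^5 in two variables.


Examine each term for its total degree (sum of exponents).
  Term '4x^8y^3' has total degree 8+3 = 11.
  Term '10xy^5' has total degree 1+5 = 6.
  Term '14x^6y^7' has total degree 6+7 = 13.
  Term '6y^5' has total degree 0+5 = 5.
The maximum total degree among all terms is 13.

13


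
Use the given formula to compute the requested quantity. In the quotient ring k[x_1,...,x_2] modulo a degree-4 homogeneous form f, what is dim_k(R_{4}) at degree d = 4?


For R = k[x_1,...,x_n]/(f) with f homogeneous of degree e:
The Hilbert series is (1 - t^e)/(1 - t)^n.
So h(d) = C(d+n-1, n-1) - C(d-e+n-1, n-1) for d >= e.
With n=2, e=4, d=4:
C(4+2-1, 2-1) = C(5, 1) = 5
C(4-4+2-1, 2-1) = C(1, 1) = 1
h(4) = 5 - 1 = 4

4


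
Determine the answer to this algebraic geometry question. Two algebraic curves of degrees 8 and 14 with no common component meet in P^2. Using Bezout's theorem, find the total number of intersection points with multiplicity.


Bezout's theorem states the intersection count equals the product of degrees.
Intersection count = 8 * 14 = 112

112


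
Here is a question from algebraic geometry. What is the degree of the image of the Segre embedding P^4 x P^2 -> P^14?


The degree of the Segre variety P^4 x P^2 is C(m+n, m).
= C(6, 4)
= 15

15


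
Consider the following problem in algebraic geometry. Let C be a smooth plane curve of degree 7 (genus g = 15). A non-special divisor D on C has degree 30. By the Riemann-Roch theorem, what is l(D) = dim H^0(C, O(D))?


First, compute the genus of a smooth plane curve of degree 7:
g = (d-1)(d-2)/2 = (7-1)(7-2)/2 = 15
For a non-special divisor D (i.e., h^1(D) = 0), Riemann-Roch gives:
l(D) = deg(D) - g + 1
Since deg(D) = 30 >= 2g - 1 = 29, D is non-special.
l(D) = 30 - 15 + 1 = 16

16


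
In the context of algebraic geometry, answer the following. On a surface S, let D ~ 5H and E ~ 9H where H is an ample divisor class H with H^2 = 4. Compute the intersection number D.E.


Using bilinearity of the intersection pairing on a surface S:
(aH).(bH) = ab * (H.H)
We have H^2 = 4.
D.E = (5H).(9H) = 5*9*4
= 45*4
= 180

180


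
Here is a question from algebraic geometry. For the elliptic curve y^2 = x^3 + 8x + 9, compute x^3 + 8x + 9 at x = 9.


Compute x^3 + 8x + 9 at x = 9:
x^3 = 9^3 = 729
8*x = 8*9 = 72
Sum: 729 + 72 + 9 = 810

810


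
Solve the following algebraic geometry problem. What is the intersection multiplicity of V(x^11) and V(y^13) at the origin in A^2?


The intersection multiplicity of V(x^a) and V(y^b) at the origin is:
I(O; V(x^11), V(y^13)) = dim_k(k[x,y]/(x^11, y^13))
A basis for k[x,y]/(x^11, y^13) is the set of monomials x^i * y^j
where 0 <= i < 11 and 0 <= j < 13.
The number of such monomials is 11 * 13 = 143

143


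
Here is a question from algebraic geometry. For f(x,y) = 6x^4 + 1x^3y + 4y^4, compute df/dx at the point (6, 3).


df/dx = 4*6*x^3 + 3*1*x^2*y
At (6,3): 4*6*6^3 + 3*1*6^2*3
= 5184 + 324
= 5508

5508


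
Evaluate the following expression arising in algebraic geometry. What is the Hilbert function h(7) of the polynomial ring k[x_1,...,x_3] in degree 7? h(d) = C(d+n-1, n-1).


The Hilbert function for the polynomial ring in 3 variables is:
h(d) = C(d+n-1, n-1)
h(7) = C(7+3-1, 3-1) = C(9, 2)
= 9! / (2! * 7!)
= 36

36


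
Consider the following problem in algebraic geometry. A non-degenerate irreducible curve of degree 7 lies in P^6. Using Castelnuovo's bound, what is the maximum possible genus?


Castelnuovo's bound: write d - 1 = m(r-1) + epsilon with 0 <= epsilon < r-1.
d - 1 = 7 - 1 = 6
r - 1 = 6 - 1 = 5
6 = 1*5 + 1, so m = 1, epsilon = 1
pi(d, r) = m(m-1)(r-1)/2 + m*epsilon
= 1*0*5/2 + 1*1
= 0/2 + 1
= 0 + 1 = 1

1


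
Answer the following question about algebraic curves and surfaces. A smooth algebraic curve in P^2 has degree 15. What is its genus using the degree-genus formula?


Using the genus formula for smooth plane curves:
g = (d-1)(d-2)/2
g = (15-1)(15-2)/2
g = 14*13/2
g = 182/2 = 91

91


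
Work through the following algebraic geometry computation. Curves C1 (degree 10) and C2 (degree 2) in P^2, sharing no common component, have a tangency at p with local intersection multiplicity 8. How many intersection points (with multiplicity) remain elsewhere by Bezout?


By Bezout's theorem, the total intersection number is d1 * d2.
Total = 10 * 2 = 20
Intersection multiplicity at p = 8
Remaining intersections = 20 - 8 = 12

12


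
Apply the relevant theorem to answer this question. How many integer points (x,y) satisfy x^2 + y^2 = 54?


Systematically check integer values of x where x^2 <= 54.
For each valid x, check if 54 - x^2 is a perfect square.
Total integer solutions found: 0

0


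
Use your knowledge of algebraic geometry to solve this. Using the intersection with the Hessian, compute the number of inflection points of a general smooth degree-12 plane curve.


For a general smooth plane curve C of degree d, the inflection points are
the intersection of C with its Hessian curve, which has degree 3(d-2).
By Bezout, the total intersection number is d * 3(d-2) = 12 * 30 = 360.
For a general curve every flex is ordinary, so each contributes
multiplicity 1 to C·Hess(C), and the number of distinct inflection
points is 3d(d-2).
Inflection points = 3*12*(12-2) = 3*12*10 = 360

360


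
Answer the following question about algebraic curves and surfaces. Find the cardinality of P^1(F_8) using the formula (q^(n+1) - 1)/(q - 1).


P^1(F_8) has (q^(n+1) - 1)/(q - 1) points.
= 8^1 + 8^0
= 8 + 1
= 9

9


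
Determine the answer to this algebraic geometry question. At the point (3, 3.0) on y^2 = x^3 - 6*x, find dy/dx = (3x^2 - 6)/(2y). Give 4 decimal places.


Using implicit differentiation of y^2 = x^3 - 6*x:
2y * dy/dx = 3x^2 - 6
dy/dx = (3x^2 - 6)/(2y)
Numerator: 3*3^2 - 6 = 21
Denominator: 2*3.0 = 6.0
dy/dx = 21/6.0 = 3.5000

3.5000


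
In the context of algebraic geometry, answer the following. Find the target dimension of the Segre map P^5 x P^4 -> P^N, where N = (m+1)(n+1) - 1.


The Segre embedding maps P^m x P^n into P^N via
all products of coordinates from each factor.
N = (m+1)(n+1) - 1
N = (5+1)(4+1) - 1
N = 6*5 - 1
N = 30 - 1 = 29

29


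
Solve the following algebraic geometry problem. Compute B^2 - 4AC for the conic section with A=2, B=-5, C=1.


The discriminant of a conic Ax^2 + Bxy + Cy^2 + ... = 0 is B^2 - 4AC.
B^2 = (-5)^2 = 25
4AC = 4*2*1 = 8
Discriminant = 25 - 8 = 17

17


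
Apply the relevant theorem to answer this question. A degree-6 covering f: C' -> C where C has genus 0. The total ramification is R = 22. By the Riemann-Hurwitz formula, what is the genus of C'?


Riemann-Hurwitz formula: 2g' - 2 = d(2g - 2) + R
Given: d = 6, g = 0, R = 22
2g' - 2 = 6*(2*0 - 2) + 22
2g' - 2 = 6*(-2) + 22
2g' - 2 = -12 + 22 = 10
2g' = 12
g' = 6

6


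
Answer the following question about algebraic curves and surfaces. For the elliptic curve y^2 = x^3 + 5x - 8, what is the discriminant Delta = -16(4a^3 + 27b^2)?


Compute each component:
4a^3 = 4*5^3 = 4*125 = 500
27b^2 = 27*(-8)^2 = 27*64 = 1728
4a^3 + 27b^2 = 500 + 1728 = 2228
Delta = -16*2228 = -35648

-35648


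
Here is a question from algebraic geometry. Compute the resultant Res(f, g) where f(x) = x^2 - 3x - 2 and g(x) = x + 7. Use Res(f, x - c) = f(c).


For Res(f, x - c), we evaluate f at x = c.
f(-7) = (-7)^2 - 3*(-7) - 2
= 49 + 21 - 2
= 70 - 2 = 68
Res(f, g) = 68

68


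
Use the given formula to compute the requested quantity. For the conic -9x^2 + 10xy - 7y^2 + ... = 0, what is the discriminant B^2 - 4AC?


The discriminant of a conic Ax^2 + Bxy + Cy^2 + ... = 0 is B^2 - 4AC.
B^2 = 10^2 = 100
4AC = 4*(-9)*(-7) = 252
Discriminant = 100 - 252 = -152

-152


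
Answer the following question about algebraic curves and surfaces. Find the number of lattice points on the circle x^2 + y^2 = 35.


Systematically check integer values of x where x^2 <= 35.
For each valid x, check if 35 - x^2 is a perfect square.
Total integer solutions found: 0

0


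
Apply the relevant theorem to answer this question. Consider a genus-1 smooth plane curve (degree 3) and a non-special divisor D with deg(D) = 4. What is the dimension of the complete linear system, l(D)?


First, compute the genus of a smooth plane curve of degree 3:
g = (d-1)(d-2)/2 = (3-1)(3-2)/2 = 1
For a non-special divisor D (i.e., h^1(D) = 0), Riemann-Roch gives:
l(D) = deg(D) - g + 1
Since deg(D) = 4 >= 2g - 1 = 1, D is non-special.
l(D) = 4 - 1 + 1 = 4

4


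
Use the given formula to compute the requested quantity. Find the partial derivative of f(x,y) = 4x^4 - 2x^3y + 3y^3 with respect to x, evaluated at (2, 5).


df/dx = 4*4*x^3 + 3*(-2)*x^2*y
At (2,5): 4*4*2^3 + 3*(-2)*2^2*5
= 128 - 120
= 8

8


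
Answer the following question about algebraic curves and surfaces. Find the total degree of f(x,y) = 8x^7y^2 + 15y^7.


Examine each term for its total degree (sum of exponents).
  Term '8x^7y^2' has total degree 7+2 = 9.
  Term '15y^7' has total degree 0+7 = 7.
The maximum total degree among all terms is 9.

9


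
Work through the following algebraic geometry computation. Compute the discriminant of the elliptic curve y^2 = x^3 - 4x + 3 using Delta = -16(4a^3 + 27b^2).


Compute each component:
4a^3 = 4*(-4)^3 = 4*(-64) = -256
27b^2 = 27*3^2 = 27*9 = 243
4a^3 + 27b^2 = -256 + 243 = -13
Delta = -16*(-13) = 208

208


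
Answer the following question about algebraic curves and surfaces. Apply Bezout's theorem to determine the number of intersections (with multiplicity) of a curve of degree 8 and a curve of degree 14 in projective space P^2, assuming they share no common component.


Bezout's theorem states the intersection count equals the product of degrees.
Intersection count = 8 * 14 = 112

112


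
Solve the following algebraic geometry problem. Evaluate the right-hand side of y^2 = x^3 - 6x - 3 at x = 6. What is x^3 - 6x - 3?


Compute x^3 - 6x - 3 at x = 6:
x^3 = 6^3 = 216
(-6)*x = (-6)*6 = -36
Sum: 216 - 36 - 3 = 177

177


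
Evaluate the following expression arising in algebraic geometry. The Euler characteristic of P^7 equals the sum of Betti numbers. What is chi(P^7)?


The complex projective space P^7 has one cell in each even real dimension 0, 2, ..., 14.
The cohomology groups are H^{2k}(P^7) = Z for k = 0,...,7, and 0 otherwise.
Euler characteristic = sum of Betti numbers = 1 per even-dimensional cohomology group.
chi(P^7) = 7 + 1 = 8

8


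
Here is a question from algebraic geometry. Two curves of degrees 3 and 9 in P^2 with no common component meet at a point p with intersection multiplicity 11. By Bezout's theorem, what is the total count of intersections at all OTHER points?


By Bezout's theorem, the total intersection number is d1 * d2.
Total = 3 * 9 = 27
Intersection multiplicity at p = 11
Remaining intersections = 27 - 11 = 16

16


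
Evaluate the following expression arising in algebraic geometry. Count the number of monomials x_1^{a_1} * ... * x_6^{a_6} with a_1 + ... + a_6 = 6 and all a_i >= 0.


The number of degree-6 monomials in 6 variables is C(d+n-1, n-1).
= C(6+6-1, 6-1) = C(11, 5)
= 462

462


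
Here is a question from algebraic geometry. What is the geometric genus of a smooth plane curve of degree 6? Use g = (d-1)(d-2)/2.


Using the genus formula for smooth plane curves:
g = (d-1)(d-2)/2
g = (6-1)(6-2)/2
g = 5*4/2
g = 20/2 = 10

10


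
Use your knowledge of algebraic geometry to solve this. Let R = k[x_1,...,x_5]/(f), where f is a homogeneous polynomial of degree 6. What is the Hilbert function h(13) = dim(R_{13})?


For R = k[x_1,...,x_n]/(f) with f homogeneous of degree e:
The Hilbert series is (1 - t^e)/(1 - t)^n.
So h(d) = C(d+n-1, n-1) - C(d-e+n-1, n-1) for d >= e.
With n=5, e=6, d=13:
C(13+5-1, 5-1) = C(17, 4) = 2380
C(13-6+5-1, 5-1) = C(11, 4) = 330
h(13) = 2380 - 330 = 2050

2050


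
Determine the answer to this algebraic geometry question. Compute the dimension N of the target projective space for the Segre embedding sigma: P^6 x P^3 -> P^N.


The Segre embedding maps P^m x P^n into P^N via
all products of coordinates from each factor.
N = (m+1)(n+1) - 1
N = (6+1)(3+1) - 1
N = 7*4 - 1
N = 28 - 1 = 27

27


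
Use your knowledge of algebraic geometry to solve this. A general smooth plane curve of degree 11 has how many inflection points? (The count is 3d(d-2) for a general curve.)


For a general smooth plane curve C of degree d, the inflection points are
the intersection of C with its Hessian curve, which has degree 3(d-2).
By Bezout, the total intersection number is d * 3(d-2) = 11 * 27 = 297.
For a general curve every flex is ordinary, so each contributes
multiplicity 1 to C·Hess(C), and the number of distinct inflection
points is 3d(d-2).
Inflection points = 3*11*(11-2) = 3*11*9 = 297

297


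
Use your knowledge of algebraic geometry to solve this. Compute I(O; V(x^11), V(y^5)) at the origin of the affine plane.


The intersection multiplicity of V(x^a) and V(y^b) at the origin is:
I(O; V(x^11), V(y^5)) = dim_k(k[x,y]/(x^11, y^5))
A basis for k[x,y]/(x^11, y^5) is the set of monomials x^i * y^j
where 0 <= i < 11 and 0 <= j < 5.
The number of such monomials is 11 * 5 = 55

55


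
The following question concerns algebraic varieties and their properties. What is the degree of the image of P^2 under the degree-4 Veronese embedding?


The Veronese variety v_4(P^2) has degree d^r.
d^r = 4^2 = 16

16


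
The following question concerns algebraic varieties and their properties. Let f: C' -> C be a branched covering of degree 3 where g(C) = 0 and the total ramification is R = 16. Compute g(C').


Riemann-Hurwitz formula: 2g' - 2 = d(2g - 2) + R
Given: d = 3, g = 0, R = 16
2g' - 2 = 3*(2*0 - 2) + 16
2g' - 2 = 3*(-2) + 16
2g' - 2 = -6 + 16 = 10
2g' = 12
g' = 6

6


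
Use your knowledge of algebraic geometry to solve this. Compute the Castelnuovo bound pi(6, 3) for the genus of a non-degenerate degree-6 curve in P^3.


Castelnuovo's bound: write d - 1 = m(r-1) + epsilon with 0 <= epsilon < r-1.
d - 1 = 6 - 1 = 5
r - 1 = 3 - 1 = 2
5 = 2*2 + 1, so m = 2, epsilon = 1
pi(d, r) = m(m-1)(r-1)/2 + m*epsilon
= 2*1*2/2 + 2*1
= 4/2 + 2
= 2 + 2 = 4

4


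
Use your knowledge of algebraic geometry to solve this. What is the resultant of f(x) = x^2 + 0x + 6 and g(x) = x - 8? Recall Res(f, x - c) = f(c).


For Res(f, x - c), we evaluate f at x = c.
f(8) = 8^2 + 0*8 + 6
= 64 + 0 + 6
= 64 + 6 = 70
Res(f, g) = 70

70


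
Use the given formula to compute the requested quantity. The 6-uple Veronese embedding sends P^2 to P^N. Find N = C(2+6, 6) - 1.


The Veronese embedding v_d: P^n -> P^N maps each point to all
degree-d monomials in n+1 homogeneous coordinates.
N = C(n+d, d) - 1
N = C(2+6, 6) - 1
N = C(8, 6) - 1
C(8, 6) = 28
N = 28 - 1 = 27

27


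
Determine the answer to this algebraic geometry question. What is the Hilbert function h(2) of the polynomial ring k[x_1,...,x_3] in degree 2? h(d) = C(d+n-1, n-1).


The Hilbert function for the polynomial ring in 3 variables is:
h(d) = C(d+n-1, n-1)
h(2) = C(2+3-1, 3-1) = C(4, 2)
= 4! / (2! * 2!)
= 6

6


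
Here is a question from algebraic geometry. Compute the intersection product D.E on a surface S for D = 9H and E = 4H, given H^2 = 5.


Using bilinearity of the intersection pairing on a surface S:
(aH).(bH) = ab * (H.H)
We have H^2 = 5.
D.E = (9H).(4H) = 9*4*5
= 36*5
= 180

180


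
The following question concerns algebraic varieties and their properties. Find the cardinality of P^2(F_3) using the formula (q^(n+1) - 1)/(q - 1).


P^2(F_3) has (q^(n+1) - 1)/(q - 1) points.
= 3^2 + 3^1 + 3^0
= 9 + 3 + 1
= 13

13


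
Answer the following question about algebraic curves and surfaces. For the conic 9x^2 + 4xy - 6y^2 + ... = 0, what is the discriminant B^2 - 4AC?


The discriminant of a conic Ax^2 + Bxy + Cy^2 + ... = 0 is B^2 - 4AC.
B^2 = 4^2 = 16
4AC = 4*9*(-6) = -216
Discriminant = 16 + 216 = 232

232


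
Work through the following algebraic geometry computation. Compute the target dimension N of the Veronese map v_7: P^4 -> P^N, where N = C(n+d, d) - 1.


The Veronese embedding v_d: P^n -> P^N maps each point to all
degree-d monomials in n+1 homogeneous coordinates.
N = C(n+d, d) - 1
N = C(4+7, 7) - 1
N = C(11, 7) - 1
C(11, 7) = 330
N = 330 - 1 = 329

329


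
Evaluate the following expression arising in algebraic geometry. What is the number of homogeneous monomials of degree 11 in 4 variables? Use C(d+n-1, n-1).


The number of degree-11 monomials in 4 variables is C(d+n-1, n-1).
= C(11+4-1, 4-1) = C(14, 3)
= 364

364


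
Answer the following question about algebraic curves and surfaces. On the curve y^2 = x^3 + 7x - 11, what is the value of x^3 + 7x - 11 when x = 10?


Compute x^3 + 7x - 11 at x = 10:
x^3 = 10^3 = 1000
7*x = 7*10 = 70
Sum: 1000 + 70 - 11 = 1059

1059


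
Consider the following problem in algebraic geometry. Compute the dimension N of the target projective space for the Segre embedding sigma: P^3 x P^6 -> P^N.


The Segre embedding maps P^m x P^n into P^N via
all products of coordinates from each factor.
N = (m+1)(n+1) - 1
N = (3+1)(6+1) - 1
N = 4*7 - 1
N = 28 - 1 = 27

27


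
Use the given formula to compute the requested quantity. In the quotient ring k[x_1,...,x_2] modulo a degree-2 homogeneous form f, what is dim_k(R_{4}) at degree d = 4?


For R = k[x_1,...,x_n]/(f) with f homogeneous of degree e:
The Hilbert series is (1 - t^e)/(1 - t)^n.
So h(d) = C(d+n-1, n-1) - C(d-e+n-1, n-1) for d >= e.
With n=2, e=2, d=4:
C(4+2-1, 2-1) = C(5, 1) = 5
C(4-2+2-1, 2-1) = C(3, 1) = 3
h(4) = 5 - 3 = 2

2


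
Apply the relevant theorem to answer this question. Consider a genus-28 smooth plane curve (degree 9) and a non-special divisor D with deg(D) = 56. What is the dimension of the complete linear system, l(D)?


First, compute the genus of a smooth plane curve of degree 9:
g = (d-1)(d-2)/2 = (9-1)(9-2)/2 = 28
For a non-special divisor D (i.e., h^1(D) = 0), Riemann-Roch gives:
l(D) = deg(D) - g + 1
Since deg(D) = 56 >= 2g - 1 = 55, D is non-special.
l(D) = 56 - 28 + 1 = 29

29


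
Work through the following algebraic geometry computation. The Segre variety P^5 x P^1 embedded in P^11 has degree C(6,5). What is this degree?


The degree of the Segre variety P^5 x P^1 is C(m+n, m).
= C(6, 5)
= 6

6


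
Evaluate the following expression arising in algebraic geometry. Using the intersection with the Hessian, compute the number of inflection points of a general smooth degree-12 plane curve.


For a general smooth plane curve C of degree d, the inflection points are
the intersection of C with its Hessian curve, which has degree 3(d-2).
By Bezout, the total intersection number is d * 3(d-2) = 12 * 30 = 360.
For a general curve every flex is ordinary, so each contributes
multiplicity 1 to C·Hess(C), and the number of distinct inflection
points is 3d(d-2).
Inflection points = 3*12*(12-2) = 3*12*10 = 360

360


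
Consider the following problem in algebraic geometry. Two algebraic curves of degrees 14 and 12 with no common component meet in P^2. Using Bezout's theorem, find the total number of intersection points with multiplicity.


Bezout's theorem states the intersection count equals the product of degrees.
Intersection count = 14 * 12 = 168

168


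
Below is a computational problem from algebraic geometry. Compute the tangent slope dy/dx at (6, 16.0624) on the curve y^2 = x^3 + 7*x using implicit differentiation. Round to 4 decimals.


Using implicit differentiation of y^2 = x^3 + 7*x:
2y * dy/dx = 3x^2 + 7
dy/dx = (3x^2 + 7)/(2y)
Numerator: 3*6^2 + 7 = 115
Denominator: 2*16.0624 = 32.1248
dy/dx = 115/32.1248 = 3.5798

3.5798


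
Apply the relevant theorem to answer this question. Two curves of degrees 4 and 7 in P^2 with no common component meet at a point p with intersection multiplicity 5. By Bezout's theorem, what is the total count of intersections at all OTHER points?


By Bezout's theorem, the total intersection number is d1 * d2.
Total = 4 * 7 = 28
Intersection multiplicity at p = 5
Remaining intersections = 28 - 5 = 23

23


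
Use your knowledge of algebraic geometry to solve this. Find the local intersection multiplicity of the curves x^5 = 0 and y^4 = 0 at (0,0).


The intersection multiplicity of V(x^a) and V(y^b) at the origin is:
I(O; V(x^5), V(y^4)) = dim_k(k[x,y]/(x^5, y^4))
A basis for k[x,y]/(x^5, y^4) is the set of monomials x^i * y^j
where 0 <= i < 5 and 0 <= j < 4.
The number of such monomials is 5 * 4 = 20

20


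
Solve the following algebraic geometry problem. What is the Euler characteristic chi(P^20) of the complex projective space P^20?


The complex projective space P^20 has one cell in each even real dimension 0, 2, ..., 40.
The cohomology groups are H^{2k}(P^20) = Z for k = 0,...,20, and 0 otherwise.
Euler characteristic = sum of Betti numbers = 1 per even-dimensional cohomology group.
chi(P^20) = 20 + 1 = 21

21


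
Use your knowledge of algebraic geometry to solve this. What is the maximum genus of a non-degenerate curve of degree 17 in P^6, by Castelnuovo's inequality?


Castelnuovo's bound: write d - 1 = m(r-1) + epsilon with 0 <= epsilon < r-1.
d - 1 = 17 - 1 = 16
r - 1 = 6 - 1 = 5
16 = 3*5 + 1, so m = 3, epsilon = 1
pi(d, r) = m(m-1)(r-1)/2 + m*epsilon
= 3*2*5/2 + 3*1
= 30/2 + 3
= 15 + 3 = 18

18


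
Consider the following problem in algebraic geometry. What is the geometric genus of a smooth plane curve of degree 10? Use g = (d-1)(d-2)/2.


Using the genus formula for smooth plane curves:
g = (d-1)(d-2)/2
g = (10-1)(10-2)/2
g = 9*8/2
g = 72/2 = 36

36


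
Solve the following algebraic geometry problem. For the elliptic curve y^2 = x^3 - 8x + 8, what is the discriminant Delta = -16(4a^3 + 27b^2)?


Compute each component:
4a^3 = 4*(-8)^3 = 4*(-512) = -2048
27b^2 = 27*8^2 = 27*64 = 1728
4a^3 + 27b^2 = -2048 + 1728 = -320
Delta = -16*(-320) = 5120

5120


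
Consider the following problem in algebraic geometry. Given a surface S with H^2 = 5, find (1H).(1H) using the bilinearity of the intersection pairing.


Using bilinearity of the intersection pairing on a surface S:
(aH).(bH) = ab * (H.H)
We have H^2 = 5.
D.E = (1H).(1H) = 1*1*5
= 1*5
= 5

5


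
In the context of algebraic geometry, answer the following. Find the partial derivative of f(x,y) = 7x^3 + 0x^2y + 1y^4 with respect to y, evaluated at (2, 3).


df/dy = 0*x^2 + 4*1*y^3
At (2,3): 0*2^2 + 4*1*3^3
= 0 + 108
= 108

108


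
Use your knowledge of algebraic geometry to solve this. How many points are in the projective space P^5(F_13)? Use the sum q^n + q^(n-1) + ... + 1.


P^5(F_13) has (q^(n+1) - 1)/(q - 1) points.
= 13^5 + 13^4 + 13^3 + 13^2 + 13^1 + 13^0
= 371293 + 28561 + 2197 + 169 + 13 + 1
= 402234

402234


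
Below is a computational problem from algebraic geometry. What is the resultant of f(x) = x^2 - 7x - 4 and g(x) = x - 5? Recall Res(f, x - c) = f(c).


For Res(f, x - c), we evaluate f at x = c.
f(5) = 5^2 - 7*5 - 4
= 25 - 35 - 4
= -10 - 4 = -14
Res(f, g) = -14

-14


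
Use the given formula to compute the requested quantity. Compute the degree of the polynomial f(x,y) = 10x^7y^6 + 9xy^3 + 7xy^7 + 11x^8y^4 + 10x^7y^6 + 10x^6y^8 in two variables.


Examine each term for its total degree (sum of exponents).
  Term '10x^7y^6' has total degree 7+6 = 13.
  Term '9xy^3' has total degree 1+3 = 4.
  Term '7xy^7' has total degree 1+7 = 8.
  Term '11x^8y^4' has total degree 8+4 = 12.
  Term '10x^7y^6' has total degree 7+6 = 13.
  Term '10x^6y^8' has total degree 6+8 = 14.
The maximum total degree among all terms is 14.

14


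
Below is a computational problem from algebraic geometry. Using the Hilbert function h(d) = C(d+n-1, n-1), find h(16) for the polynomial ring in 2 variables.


The Hilbert function for the polynomial ring in 2 variables is:
h(d) = C(d+n-1, n-1)
h(16) = C(16+2-1, 2-1) = C(17, 1)
= 17! / (1! * 16!)
= 17

17


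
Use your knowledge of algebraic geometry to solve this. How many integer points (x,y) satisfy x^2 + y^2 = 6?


Systematically check integer values of x where x^2 <= 6.
For each valid x, check if 6 - x^2 is a perfect square.
Total integer solutions found: 0

0


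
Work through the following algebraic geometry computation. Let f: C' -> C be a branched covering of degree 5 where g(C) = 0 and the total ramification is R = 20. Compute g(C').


Riemann-Hurwitz formula: 2g' - 2 = d(2g - 2) + R
Given: d = 5, g = 0, R = 20
2g' - 2 = 5*(2*0 - 2) + 20
2g' - 2 = 5*(-2) + 20
2g' - 2 = -10 + 20 = 10
2g' = 12
g' = 6

6


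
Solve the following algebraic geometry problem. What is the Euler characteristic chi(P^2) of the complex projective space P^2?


The complex projective space P^2 has one cell in each even real dimension 0, 2, ..., 4.
The cohomology groups are H^{2k}(P^2) = Z for k = 0,...,2, and 0 otherwise.
Euler characteristic = sum of Betti numbers = 1 per even-dimensional cohomology group.
chi(P^2) = 2 + 1 = 3

3


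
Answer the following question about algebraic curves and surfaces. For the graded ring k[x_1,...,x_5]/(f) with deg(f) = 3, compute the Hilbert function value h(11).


For R = k[x_1,...,x_n]/(f) with f homogeneous of degree e:
The Hilbert series is (1 - t^e)/(1 - t)^n.
So h(d) = C(d+n-1, n-1) - C(d-e+n-1, n-1) for d >= e.
With n=5, e=3, d=11:
C(11+5-1, 5-1) = C(15, 4) = 1365
C(11-3+5-1, 5-1) = C(12, 4) = 495
h(11) = 1365 - 495 = 870

870


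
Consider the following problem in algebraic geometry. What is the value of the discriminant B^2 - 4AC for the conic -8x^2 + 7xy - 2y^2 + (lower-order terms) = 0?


The discriminant of a conic Ax^2 + Bxy + Cy^2 + ... = 0 is B^2 - 4AC.
B^2 = 7^2 = 49
4AC = 4*(-8)*(-2) = 64
Discriminant = 49 - 64 = -15

-15


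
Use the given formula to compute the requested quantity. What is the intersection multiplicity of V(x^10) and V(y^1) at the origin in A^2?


The intersection multiplicity of V(x^a) and V(y^b) at the origin is:
I(O; V(x^10), V(y^1)) = dim_k(k[x,y]/(x^10, y^1))
A basis for k[x,y]/(x^10, y^1) is the set of monomials x^i * y^j
where 0 <= i < 10 and 0 <= j < 1.
The number of such monomials is 10 * 1 = 10

10


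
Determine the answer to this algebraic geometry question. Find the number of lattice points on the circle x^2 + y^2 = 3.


Systematically check integer values of x where x^2 <= 3.
For each valid x, check if 3 - x^2 is a perfect square.
Total integer solutions found: 0

0


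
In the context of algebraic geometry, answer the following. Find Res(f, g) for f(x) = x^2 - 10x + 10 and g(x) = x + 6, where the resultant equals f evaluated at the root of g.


For Res(f, x - c), we evaluate f at x = c.
f(-6) = (-6)^2 - 10*(-6) + 10
= 36 + 60 + 10
= 96 + 10 = 106
Res(f, g) = 106

106


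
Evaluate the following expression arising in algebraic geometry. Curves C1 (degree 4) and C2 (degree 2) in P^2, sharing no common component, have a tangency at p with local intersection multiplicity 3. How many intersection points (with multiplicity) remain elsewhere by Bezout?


By Bezout's theorem, the total intersection number is d1 * d2.
Total = 4 * 2 = 8
Intersection multiplicity at p = 3
Remaining intersections = 8 - 3 = 5

5


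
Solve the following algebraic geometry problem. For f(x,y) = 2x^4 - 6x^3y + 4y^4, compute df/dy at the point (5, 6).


df/dy = (-6)*x^3 + 4*4*y^3
At (5,6): (-6)*5^3 + 4*4*6^3
= -750 + 3456
= 2706

2706


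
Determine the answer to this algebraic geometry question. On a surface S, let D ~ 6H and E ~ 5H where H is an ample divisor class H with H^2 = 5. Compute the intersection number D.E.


Using bilinearity of the intersection pairing on a surface S:
(aH).(bH) = ab * (H.H)
We have H^2 = 5.
D.E = (6H).(5H) = 6*5*5
= 30*5
= 150

150


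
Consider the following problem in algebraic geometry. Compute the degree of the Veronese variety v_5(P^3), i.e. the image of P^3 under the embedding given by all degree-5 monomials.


The Veronese variety v_5(P^3) has degree d^r.
d^r = 5^3 = 125

125


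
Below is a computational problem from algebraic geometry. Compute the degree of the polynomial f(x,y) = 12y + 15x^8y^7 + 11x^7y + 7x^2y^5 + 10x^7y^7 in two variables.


Examine each term for its total degree (sum of exponents).
  Term '12y' has total degree 0+1 = 1.
  Term '15x^8y^7' has total degree 8+7 = 15.
  Term '11x^7y' has total degree 7+1 = 8.
  Term '7x^2y^5' has total degree 2+5 = 7.
  Term '10x^7y^7' has total degree 7+7 = 14.
The maximum total degree among all terms is 15.

15


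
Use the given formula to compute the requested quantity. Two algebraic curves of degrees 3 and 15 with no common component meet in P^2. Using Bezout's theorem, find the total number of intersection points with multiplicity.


Bezout's theorem states the intersection count equals the product of degrees.
Intersection count = 3 * 15 = 45

45


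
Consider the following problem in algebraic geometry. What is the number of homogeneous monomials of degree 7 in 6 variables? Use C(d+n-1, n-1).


The number of degree-7 monomials in 6 variables is C(d+n-1, n-1).
= C(7+6-1, 6-1) = C(12, 5)
= 792

792


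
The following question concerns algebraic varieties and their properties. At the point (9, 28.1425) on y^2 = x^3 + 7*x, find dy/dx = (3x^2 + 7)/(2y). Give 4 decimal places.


Using implicit differentiation of y^2 = x^3 + 7*x:
2y * dy/dx = 3x^2 + 7
dy/dx = (3x^2 + 7)/(2y)
Numerator: 3*9^2 + 7 = 250
Denominator: 2*28.1425 = 56.285
dy/dx = 250/56.285 = 4.4417

4.4417


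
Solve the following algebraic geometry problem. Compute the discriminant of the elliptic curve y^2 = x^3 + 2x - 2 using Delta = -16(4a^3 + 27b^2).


Compute each component:
4a^3 = 4*2^3 = 4*8 = 32
27b^2 = 27*(-2)^2 = 27*4 = 108
4a^3 + 27b^2 = 32 + 108 = 140
Delta = -16*140 = -2240

-2240


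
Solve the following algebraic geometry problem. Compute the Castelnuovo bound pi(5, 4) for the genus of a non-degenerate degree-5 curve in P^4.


Castelnuovo's bound: write d - 1 = m(r-1) + epsilon with 0 <= epsilon < r-1.
d - 1 = 5 - 1 = 4
r - 1 = 4 - 1 = 3
4 = 1*3 + 1, so m = 1, epsilon = 1
pi(d, r) = m(m-1)(r-1)/2 + m*epsilon
= 1*0*3/2 + 1*1
= 0/2 + 1
= 0 + 1 = 1

1


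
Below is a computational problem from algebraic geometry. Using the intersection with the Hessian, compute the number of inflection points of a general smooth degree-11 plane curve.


For a general smooth plane curve C of degree d, the inflection points are
the intersection of C with its Hessian curve, which has degree 3(d-2).
By Bezout, the total intersection number is d * 3(d-2) = 11 * 27 = 297.
For a general curve every flex is ordinary, so each contributes
multiplicity 1 to C·Hess(C), and the number of distinct inflection
points is 3d(d-2).
Inflection points = 3*11*(11-2) = 3*11*9 = 297

297


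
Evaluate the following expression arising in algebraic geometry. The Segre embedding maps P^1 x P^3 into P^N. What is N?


The Segre embedding maps P^m x P^n into P^N via
all products of coordinates from each factor.
N = (m+1)(n+1) - 1
N = (1+1)(3+1) - 1
N = 2*4 - 1
N = 8 - 1 = 7

7


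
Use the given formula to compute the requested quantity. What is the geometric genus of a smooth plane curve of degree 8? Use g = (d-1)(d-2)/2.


Using the genus formula for smooth plane curves:
g = (d-1)(d-2)/2
g = (8-1)(8-2)/2
g = 7*6/2
g = 42/2 = 21

21


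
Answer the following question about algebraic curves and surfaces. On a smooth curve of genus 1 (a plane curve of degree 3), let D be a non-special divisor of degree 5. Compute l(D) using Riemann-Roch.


First, compute the genus of a smooth plane curve of degree 3:
g = (d-1)(d-2)/2 = (3-1)(3-2)/2 = 1
For a non-special divisor D (i.e., h^1(D) = 0), Riemann-Roch gives:
l(D) = deg(D) - g + 1
Since deg(D) = 5 >= 2g - 1 = 1, D is non-special.
l(D) = 5 - 1 + 1 = 5

5


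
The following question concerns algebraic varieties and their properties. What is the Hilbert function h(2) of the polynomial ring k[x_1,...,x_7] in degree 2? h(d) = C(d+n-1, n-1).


The Hilbert function for the polynomial ring in 7 variables is:
h(d) = C(d+n-1, n-1)
h(2) = C(2+7-1, 7-1) = C(8, 6)
= 8! / (6! * 2!)
= 28

28


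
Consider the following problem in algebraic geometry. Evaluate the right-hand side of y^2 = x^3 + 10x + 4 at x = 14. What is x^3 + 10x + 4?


Compute x^3 + 10x + 4 at x = 14:
x^3 = 14^3 = 2744
10*x = 10*14 = 140
Sum: 2744 + 140 + 4 = 2888

2888


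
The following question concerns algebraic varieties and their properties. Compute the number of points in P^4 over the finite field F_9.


P^4(F_9) has (q^(n+1) - 1)/(q - 1) points.
= 9^4 + 9^3 + 9^2 + 9^1 + 9^0
= 6561 + 729 + 81 + 9 + 1
= 7381

7381


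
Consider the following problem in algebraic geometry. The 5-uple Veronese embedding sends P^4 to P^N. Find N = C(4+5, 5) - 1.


The Veronese embedding v_d: P^n -> P^N maps each point to all
degree-d monomials in n+1 homogeneous coordinates.
N = C(n+d, d) - 1
N = C(4+5, 5) - 1
N = C(9, 5) - 1
C(9, 5) = 126
N = 126 - 1 = 125

125


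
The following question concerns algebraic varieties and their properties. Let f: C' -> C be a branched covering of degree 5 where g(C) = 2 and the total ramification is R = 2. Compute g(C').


Riemann-Hurwitz formula: 2g' - 2 = d(2g - 2) + R
Given: d = 5, g = 2, R = 2
2g' - 2 = 5*(2*2 - 2) + 2
2g' - 2 = 5*2 + 2
2g' - 2 = 10 + 2 = 12
2g' = 14
g' = 7

7


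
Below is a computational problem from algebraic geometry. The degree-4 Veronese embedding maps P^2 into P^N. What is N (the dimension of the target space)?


The Veronese embedding v_d: P^n -> P^N maps each point to all
degree-d monomials in n+1 homogeneous coordinates.
N = C(n+d, d) - 1
N = C(2+4, 4) - 1
N = C(6, 4) - 1
C(6, 4) = 15
N = 15 - 1 = 14

14


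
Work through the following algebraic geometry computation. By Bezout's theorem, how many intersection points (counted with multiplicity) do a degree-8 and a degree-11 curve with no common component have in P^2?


Bezout's theorem states the intersection count equals the product of degrees.
Intersection count = 8 * 11 = 88

88


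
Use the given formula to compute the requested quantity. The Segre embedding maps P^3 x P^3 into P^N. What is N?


The Segre embedding maps P^m x P^n into P^N via
all products of coordinates from each factor.
N = (m+1)(n+1) - 1
N = (3+1)(3+1) - 1
N = 4*4 - 1
N = 16 - 1 = 15

15


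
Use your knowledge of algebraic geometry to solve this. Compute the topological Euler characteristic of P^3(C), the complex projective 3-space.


The complex projective space P^3 has one cell in each even real dimension 0, 2, ..., 6.
The cohomology groups are H^{2k}(P^3) = Z for k = 0,...,3, and 0 otherwise.
Euler characteristic = sum of Betti numbers = 1 per even-dimensional cohomology group.
chi(P^3) = 3 + 1 = 4

4


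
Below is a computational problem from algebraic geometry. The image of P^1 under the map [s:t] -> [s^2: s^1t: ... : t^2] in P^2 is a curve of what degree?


The rational normal curve in P^2 is the image of P^1 under the 2-uple Veronese.
A general hyperplane in P^2 pulls back to a degree-2 form on P^1, which has 2 zeros,
so the curve meets a general hyperplane in 2 points. Degree = 2.

2


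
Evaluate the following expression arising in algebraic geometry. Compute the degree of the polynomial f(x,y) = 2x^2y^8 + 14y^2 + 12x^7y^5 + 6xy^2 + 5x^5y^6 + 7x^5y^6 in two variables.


Examine each term for its total degree (sum of exponents).
  Term '2x^2y^8' has total degree 2+8 = 10.
  Term '14y^2' has total degree 0+2 = 2.
  Term '12x^7y^5' has total degree 7+5 = 12.
  Term '6xy^2' has total degree 1+2 = 3.
  Term '5x^5y^6' has total degree 5+6 = 11.
  Term '7x^5y^6' has total degree 5+6 = 11.
The maximum total degree among all terms is 12.

12


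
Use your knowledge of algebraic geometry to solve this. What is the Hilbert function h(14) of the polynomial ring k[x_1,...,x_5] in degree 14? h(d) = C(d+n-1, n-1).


The Hilbert function for the polynomial ring in 5 variables is:
h(d) = C(d+n-1, n-1)
h(14) = C(14+5-1, 5-1) = C(18, 4)
= 18! / (4! * 14!)
= 3060

3060


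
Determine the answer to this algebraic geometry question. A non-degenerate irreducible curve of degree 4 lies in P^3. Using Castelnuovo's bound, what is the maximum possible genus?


Castelnuovo's bound: write d - 1 = m(r-1) + epsilon with 0 <= epsilon < r-1.
d - 1 = 4 - 1 = 3
r - 1 = 3 - 1 = 2
3 = 1*2 + 1, so m = 1, epsilon = 1
pi(d, r) = m(m-1)(r-1)/2 + m*epsilon
= 1*0*2/2 + 1*1
= 0/2 + 1
= 0 + 1 = 1

1


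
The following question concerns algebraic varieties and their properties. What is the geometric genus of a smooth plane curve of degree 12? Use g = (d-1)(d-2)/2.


Using the genus formula for smooth plane curves:
g = (d-1)(d-2)/2
g = (12-1)(12-2)/2
g = 11*10/2
g = 110/2 = 55

55


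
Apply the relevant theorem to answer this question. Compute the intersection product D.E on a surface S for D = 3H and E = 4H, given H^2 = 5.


Using bilinearity of the intersection pairing on a surface S:
(aH).(bH) = ab * (H.H)
We have H^2 = 5.
D.E = (3H).(4H) = 3*4*5
= 12*5
= 60

60


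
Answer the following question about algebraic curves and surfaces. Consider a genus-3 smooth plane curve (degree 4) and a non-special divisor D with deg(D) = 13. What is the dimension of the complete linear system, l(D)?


First, compute the genus of a smooth plane curve of degree 4:
g = (d-1)(d-2)/2 = (4-1)(4-2)/2 = 3
For a non-special divisor D (i.e., h^1(D) = 0), Riemann-Roch gives:
l(D) = deg(D) - g + 1
Since deg(D) = 13 >= 2g - 1 = 5, D is non-special.
l(D) = 13 - 3 + 1 = 11

11


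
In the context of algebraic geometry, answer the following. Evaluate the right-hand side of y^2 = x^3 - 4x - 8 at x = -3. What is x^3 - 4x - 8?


Compute x^3 - 4x - 8 at x = -3:
x^3 = (-3)^3 = -27
(-4)*x = (-4)*(-3) = 12
Sum: -27 + 12 - 8 = -23

-23


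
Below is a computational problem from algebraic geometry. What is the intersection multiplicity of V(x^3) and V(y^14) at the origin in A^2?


The intersection multiplicity of V(x^a) and V(y^b) at the origin is:
I(O; V(x^3), V(y^14)) = dim_k(k[x,y]/(x^3, y^14))
A basis for k[x,y]/(x^3, y^14) is the set of monomials x^i * y^j
where 0 <= i < 3 and 0 <= j < 14.
The number of such monomials is 3 * 14 = 42

42


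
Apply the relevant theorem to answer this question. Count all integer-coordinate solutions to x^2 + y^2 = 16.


Systematically check integer values of x where x^2 <= 16.
For each valid x, check if 16 - x^2 is a perfect square.
x=0: 16 - 0 = 16, sqrt = 4 (valid)
x=4: 16 - 16 = 0, sqrt = 0 (valid)
Total integer solutions found: 4

4


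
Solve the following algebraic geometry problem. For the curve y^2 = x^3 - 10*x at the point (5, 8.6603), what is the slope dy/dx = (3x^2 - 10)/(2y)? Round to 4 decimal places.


Using implicit differentiation of y^2 = x^3 - 10*x:
2y * dy/dx = 3x^2 - 10
dy/dx = (3x^2 - 10)/(2y)
Numerator: 3*5^2 - 10 = 65
Denominator: 2*8.6603 = 17.3206
dy/dx = 65/17.3206 = 3.7528

3.7528


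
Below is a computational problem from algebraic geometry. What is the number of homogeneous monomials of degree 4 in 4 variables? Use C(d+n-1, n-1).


The number of degree-4 monomials in 4 variables is C(d+n-1, n-1).
= C(4+4-1, 4-1) = C(7, 3)
= 35

35


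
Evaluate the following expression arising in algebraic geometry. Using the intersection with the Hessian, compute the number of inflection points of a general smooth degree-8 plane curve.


For a general smooth plane curve C of degree d, the inflection points are
the intersection of C with its Hessian curve, which has degree 3(d-2).
By Bezout, the total intersection number is d * 3(d-2) = 8 * 18 = 144.
For a general curve every flex is ordinary, so each contributes
multiplicity 1 to C·Hess(C), and the number of distinct inflection
points is 3d(d-2).
Inflection points = 3*8*(8-2) = 3*8*6 = 144

144
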